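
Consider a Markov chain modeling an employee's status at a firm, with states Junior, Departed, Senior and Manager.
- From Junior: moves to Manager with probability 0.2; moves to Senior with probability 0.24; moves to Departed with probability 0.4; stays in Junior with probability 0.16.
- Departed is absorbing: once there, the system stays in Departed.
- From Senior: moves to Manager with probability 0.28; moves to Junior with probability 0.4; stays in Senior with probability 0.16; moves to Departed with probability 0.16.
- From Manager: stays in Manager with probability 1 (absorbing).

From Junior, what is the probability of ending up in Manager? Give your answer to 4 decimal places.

Let h(s) be the probability of absorption at Manager starting from transient state s. Then h(Manager) = 1 and h(Departed) = 0. By first-step analysis:
h(Junior) = 0.16·h(Junior) + 0.4·0 + 0.24·h(Senior) + 0.2·1
h(Senior) = 0.4·h(Junior) + 0.16·0 + 0.16·h(Senior) + 0.28·1
Solving: h(Junior) = 0.3858, h(Senior) = 0.5171.
Starting from Junior, the probability is 0.3858.

0.3858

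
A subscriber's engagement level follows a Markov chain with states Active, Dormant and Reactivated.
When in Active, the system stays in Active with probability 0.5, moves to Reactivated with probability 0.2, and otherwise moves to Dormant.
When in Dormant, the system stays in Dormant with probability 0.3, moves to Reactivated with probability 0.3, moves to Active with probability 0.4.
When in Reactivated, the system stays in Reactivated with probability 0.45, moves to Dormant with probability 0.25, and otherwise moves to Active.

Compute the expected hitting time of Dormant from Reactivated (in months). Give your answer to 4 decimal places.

3.7209

Let t(s) be the expected number of months to first reach Dormant from state s, with t(Dormant) = 0. Conditioning on the first month:
t(Active) = 1 + 0.5·t(Active) + 0.2·t(Reactivated)
t(Reactivated) = 1 + 0.3·t(Active) + 0.45·t(Reactivated)
Solving: t(Active) = 3.4884, t(Reactivated) = 3.7209.
Expected months from Reactivated to Dormant: 3.7209.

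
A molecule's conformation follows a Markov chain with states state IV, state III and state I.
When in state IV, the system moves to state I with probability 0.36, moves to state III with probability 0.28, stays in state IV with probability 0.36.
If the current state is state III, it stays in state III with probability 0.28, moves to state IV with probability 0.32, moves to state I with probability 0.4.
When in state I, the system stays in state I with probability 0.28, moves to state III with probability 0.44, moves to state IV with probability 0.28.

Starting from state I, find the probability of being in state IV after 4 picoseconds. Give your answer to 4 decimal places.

Propagate the distribution vector 4 picoseconds from state I.
After 0 picoseconds: (0.0000, 0.0000, 1.0000)
After 1 picosecond: (0.2800, 0.4400, 0.2800)
After 2 picoseconds: (0.3200, 0.3248, 0.3552)
After 3 picoseconds: (0.3186, 0.3368, 0.3446)
After 4 picoseconds: (0.3190, 0.3351, 0.3459)
P(in state IV after 4 picoseconds) = 0.3190

0.3190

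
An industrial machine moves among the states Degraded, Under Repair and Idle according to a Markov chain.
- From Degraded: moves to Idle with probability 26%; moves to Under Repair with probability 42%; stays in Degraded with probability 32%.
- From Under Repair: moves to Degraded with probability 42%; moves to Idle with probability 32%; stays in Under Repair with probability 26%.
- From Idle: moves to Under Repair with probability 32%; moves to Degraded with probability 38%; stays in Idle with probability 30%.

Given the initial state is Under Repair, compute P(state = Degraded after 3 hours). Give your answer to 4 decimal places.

Propagate the distribution vector 3 hours from Under Repair.
After 0 hours: (0.0000, 1.0000, 0.0000)
After 1 hour: (0.4200, 0.2600, 0.3200)
After 2 hours: (0.3652, 0.3464, 0.2884)
After 3 hours: (0.3719, 0.3357, 0.2923)
P(in Degraded after 3 hours) = 0.3719

0.3719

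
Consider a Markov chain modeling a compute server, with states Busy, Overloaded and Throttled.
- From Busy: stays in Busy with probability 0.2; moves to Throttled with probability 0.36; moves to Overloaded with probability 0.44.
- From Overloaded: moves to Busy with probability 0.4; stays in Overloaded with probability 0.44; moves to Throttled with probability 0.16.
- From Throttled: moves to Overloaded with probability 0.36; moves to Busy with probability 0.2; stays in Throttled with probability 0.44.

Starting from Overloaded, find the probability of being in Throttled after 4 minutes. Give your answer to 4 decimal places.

0.3003

Propagate the distribution vector 4 minutes from Overloaded.
After 0 minutes: (0.0000, 1.0000, 0.0000)
After 1 minute: (0.4000, 0.4400, 0.1600)
After 2 minutes: (0.2880, 0.4272, 0.2848)
After 3 minutes: (0.2854, 0.4172, 0.2973)
After 4 minutes: (0.2834, 0.4162, 0.3003)
P(in Throttled after 4 minutes) = 0.3003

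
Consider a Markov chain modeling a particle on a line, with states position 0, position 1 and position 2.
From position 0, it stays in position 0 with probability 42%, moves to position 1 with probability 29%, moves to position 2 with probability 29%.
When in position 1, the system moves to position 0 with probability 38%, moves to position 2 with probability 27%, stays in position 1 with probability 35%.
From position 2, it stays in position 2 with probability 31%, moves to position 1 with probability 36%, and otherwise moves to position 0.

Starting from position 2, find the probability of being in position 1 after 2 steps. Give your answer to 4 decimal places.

Sum over the intermediate state after 1 step:
P = P(position 2→position 0)·P(position 0→position 1) + P(position 2→position 1)·P(position 1→position 1) + P(position 2→position 2)·P(position 2→position 1)
  = 0.33×0.29 + 0.36×0.35 + 0.31×0.36
  = 0.0957 + 0.1260 + 0.1116 = 0.3333

0.3333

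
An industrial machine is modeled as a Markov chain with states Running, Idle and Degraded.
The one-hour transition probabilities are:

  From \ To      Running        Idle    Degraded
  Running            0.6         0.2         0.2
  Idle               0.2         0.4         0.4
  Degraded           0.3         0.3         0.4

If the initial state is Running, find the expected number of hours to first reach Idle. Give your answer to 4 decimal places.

Let t(s) be the expected number of hours to first reach Idle from state s, with t(Idle) = 0. Conditioning on the first hour:
t(Running) = 1 + 0.6·t(Running) + 0.2·t(Degraded)
t(Degraded) = 1 + 0.3·t(Running) + 0.4·t(Degraded)
Solving: t(Running) = 4.4444, t(Degraded) = 3.8889.
Expected hours from Running to Idle: 4.4444.

4.4444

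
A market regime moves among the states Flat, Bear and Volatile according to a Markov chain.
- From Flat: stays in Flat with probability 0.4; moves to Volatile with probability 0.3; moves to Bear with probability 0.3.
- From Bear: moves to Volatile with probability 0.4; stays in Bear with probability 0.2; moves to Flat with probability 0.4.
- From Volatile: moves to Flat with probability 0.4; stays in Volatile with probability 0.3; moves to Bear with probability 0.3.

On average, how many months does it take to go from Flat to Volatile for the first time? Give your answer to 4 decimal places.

Let t(s) be the expected number of months to first reach Volatile from state s, with t(Volatile) = 0. Conditioning on the first month:
t(Flat) = 1 + 0.4·t(Flat) + 0.3·t(Bear)
t(Bear) = 1 + 0.4·t(Flat) + 0.2·t(Bear)
Solving: t(Flat) = 3.0556, t(Bear) = 2.7778.
Expected months from Flat to Volatile: 3.0556.

3.0556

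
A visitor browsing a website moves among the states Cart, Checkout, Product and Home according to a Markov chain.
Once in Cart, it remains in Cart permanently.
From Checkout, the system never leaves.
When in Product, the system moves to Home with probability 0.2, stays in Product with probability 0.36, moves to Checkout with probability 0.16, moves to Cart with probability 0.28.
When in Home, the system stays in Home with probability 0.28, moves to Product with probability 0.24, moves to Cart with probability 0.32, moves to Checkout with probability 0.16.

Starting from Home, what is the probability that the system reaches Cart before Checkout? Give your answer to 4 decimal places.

0.6589

Let h(s) be the probability of absorption at Cart starting from transient state s. Then h(Cart) = 1 and h(Checkout) = 0. By first-step analysis:
h(Product) = 0.28·1 + 0.16·0 + 0.36·h(Product) + 0.2·h(Home)
h(Home) = 0.32·1 + 0.16·0 + 0.24·h(Product) + 0.28·h(Home)
Solving: h(Product) = 0.6434, h(Home) = 0.6589.
Starting from Home, the probability is 0.6589.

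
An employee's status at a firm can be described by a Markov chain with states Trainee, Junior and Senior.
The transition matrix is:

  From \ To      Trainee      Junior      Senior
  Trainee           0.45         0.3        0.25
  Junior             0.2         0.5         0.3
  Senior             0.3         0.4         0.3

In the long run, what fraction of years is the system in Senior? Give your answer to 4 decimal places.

0.2848

Let the stationary distribution be π with π = πP and π_1 + π_2 + π_3 = 1.
π_1 = 0.45·π_1 + 0.2·π_2 + 0.3·π_3
π_2 = 0.3·π_1 + 0.5·π_2 + 0.4·π_3
Solving with the normalization constraint gives π = (0.3046, 0.4106, 0.2848).
So the stationary probability of Senior is 0.2848.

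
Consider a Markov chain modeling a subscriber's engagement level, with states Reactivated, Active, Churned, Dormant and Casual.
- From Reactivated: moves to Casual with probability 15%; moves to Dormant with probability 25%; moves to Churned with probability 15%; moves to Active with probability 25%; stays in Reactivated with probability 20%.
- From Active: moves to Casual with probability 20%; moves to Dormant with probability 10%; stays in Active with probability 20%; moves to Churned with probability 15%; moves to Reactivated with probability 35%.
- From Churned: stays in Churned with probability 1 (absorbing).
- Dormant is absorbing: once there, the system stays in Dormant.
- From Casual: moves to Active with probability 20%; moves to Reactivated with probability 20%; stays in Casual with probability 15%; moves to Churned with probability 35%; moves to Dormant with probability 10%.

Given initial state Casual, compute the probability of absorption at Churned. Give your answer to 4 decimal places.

0.6598

Let h(s) be the probability of absorption at Churned starting from transient state s. Then h(Churned) = 1 and h(Dormant) = 0. By first-step analysis:
h(Reactivated) = 0.2·h(Reactivated) + 0.25·h(Active) + 0.15·1 + 0.25·0 + 0.15·h(Casual)
h(Active) = 0.35·h(Reactivated) + 0.2·h(Active) + 0.15·1 + 0.1·0 + 0.2·h(Casual)
h(Casual) = 0.2·h(Reactivated) + 0.2·h(Active) + 0.35·1 + 0.1·0 + 0.15·h(Casual)
Solving: h(Reactivated) = 0.4881, h(Active) = 0.5660, h(Casual) = 0.6598.
Starting from Casual, the probability is 0.6598.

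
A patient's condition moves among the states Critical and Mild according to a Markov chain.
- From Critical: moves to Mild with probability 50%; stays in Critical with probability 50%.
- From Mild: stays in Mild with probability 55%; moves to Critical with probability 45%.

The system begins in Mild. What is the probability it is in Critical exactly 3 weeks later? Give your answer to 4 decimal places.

0.4736

Propagate the distribution vector 3 weeks from Mild.
After 0 weeks: (0.0000, 1.0000)
After 1 week: (0.4500, 0.5500)
After 2 weeks: (0.4725, 0.5275)
After 3 weeks: (0.4736, 0.5264)
P(in Critical after 3 weeks) = 0.4736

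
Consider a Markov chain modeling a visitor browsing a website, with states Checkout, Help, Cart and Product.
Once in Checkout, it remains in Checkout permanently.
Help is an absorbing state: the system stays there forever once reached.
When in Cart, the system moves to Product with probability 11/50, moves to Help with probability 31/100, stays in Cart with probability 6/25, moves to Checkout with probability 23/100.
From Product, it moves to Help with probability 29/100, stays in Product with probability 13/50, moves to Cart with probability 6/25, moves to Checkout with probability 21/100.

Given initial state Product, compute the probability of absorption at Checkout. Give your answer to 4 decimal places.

0.4215

Let h(s) be the probability of absorption at Checkout starting from transient state s. Then h(Checkout) = 1 and h(Help) = 0. By first-step analysis:
h(Cart) = 0.23·1 + 0.31·0 + 0.24·h(Cart) + 0.22·h(Product)
h(Product) = 0.21·1 + 0.29·0 + 0.24·h(Cart) + 0.26·h(Product)
Solving: h(Cart) = 0.4246, h(Product) = 0.4215.
Starting from Product, the probability is 0.4215.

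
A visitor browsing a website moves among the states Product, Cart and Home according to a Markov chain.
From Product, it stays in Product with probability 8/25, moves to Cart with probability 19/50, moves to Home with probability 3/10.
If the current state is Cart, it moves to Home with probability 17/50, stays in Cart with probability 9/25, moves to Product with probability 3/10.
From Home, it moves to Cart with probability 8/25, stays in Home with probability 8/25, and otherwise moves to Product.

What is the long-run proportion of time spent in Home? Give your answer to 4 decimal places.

Let the stationary distribution be π with π = πP and π_1 + π_2 + π_3 = 1.
π_1 = 0.32·π_1 + 0.3·π_2 + 0.36·π_3
π_2 = 0.38·π_1 + 0.36·π_2 + 0.32·π_3
Solving with the normalization constraint gives π = (0.3257, 0.3537, 0.3206).
So the stationary probability of Home is 0.3206.

0.3206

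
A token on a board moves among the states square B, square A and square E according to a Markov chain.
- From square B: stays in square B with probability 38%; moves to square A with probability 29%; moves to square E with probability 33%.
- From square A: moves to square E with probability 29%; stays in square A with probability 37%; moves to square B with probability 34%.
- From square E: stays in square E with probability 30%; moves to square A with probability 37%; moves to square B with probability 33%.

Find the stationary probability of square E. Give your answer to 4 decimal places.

Let the stationary distribution be π with π = πP and π_1 + π_2 + π_3 = 1.
π_1 = 0.38·π_1 + 0.34·π_2 + 0.33·π_3
π_2 = 0.29·π_1 + 0.37·π_2 + 0.37·π_3
Solving with the normalization constraint gives π = (0.3510, 0.3419, 0.3071).
So the stationary probability of square E is 0.3071.

0.3071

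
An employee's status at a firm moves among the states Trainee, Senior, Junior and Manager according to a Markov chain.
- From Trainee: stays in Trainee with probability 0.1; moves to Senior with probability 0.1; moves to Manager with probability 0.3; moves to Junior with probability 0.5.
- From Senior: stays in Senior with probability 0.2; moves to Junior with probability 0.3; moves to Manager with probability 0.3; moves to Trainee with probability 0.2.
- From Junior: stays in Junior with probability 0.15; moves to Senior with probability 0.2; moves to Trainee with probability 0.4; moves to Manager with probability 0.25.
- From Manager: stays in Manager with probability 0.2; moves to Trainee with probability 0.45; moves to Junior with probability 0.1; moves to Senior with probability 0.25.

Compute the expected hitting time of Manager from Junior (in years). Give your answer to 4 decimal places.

Let t(s) be the expected number of years to first reach Manager from state s, with t(Manager) = 0. Conditioning on the first year:
t(Trainee) = 1 + 0.1·t(Trainee) + 0.1·t(Senior) + 0.5·t(Junior)
t(Senior) = 1 + 0.2·t(Trainee) + 0.2·t(Senior) + 0.3·t(Junior)
t(Junior) = 1 + 0.4·t(Trainee) + 0.2·t(Senior) + 0.15·t(Junior)
Solving: t(Trainee) = 3.5387, t(Senior) = 3.5100, t(Junior) = 3.6676.
Expected years from Junior to Manager: 3.6676.

3.6676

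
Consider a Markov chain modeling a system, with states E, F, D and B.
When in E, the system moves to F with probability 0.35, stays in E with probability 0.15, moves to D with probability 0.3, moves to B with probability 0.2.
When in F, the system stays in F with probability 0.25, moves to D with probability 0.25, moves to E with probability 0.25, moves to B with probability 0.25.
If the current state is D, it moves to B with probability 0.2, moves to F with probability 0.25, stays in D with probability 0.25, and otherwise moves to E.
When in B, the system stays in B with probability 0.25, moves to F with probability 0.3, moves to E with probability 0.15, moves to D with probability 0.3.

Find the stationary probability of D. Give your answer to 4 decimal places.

Let the stationary distribution be π with π = πP and π_1 + π_2 + π_3 + π_4 = 1.
π_1 = 0.15·π_1 + 0.25·π_2 + 0.3·π_3 + 0.15·π_4
π_2 = 0.35·π_1 + 0.25·π_2 + 0.25·π_3 + 0.3·π_4
π_3 = 0.3·π_1 + 0.25·π_2 + 0.25·π_3 + 0.3·π_4
Solving with the normalization constraint gives π = (0.2192, 0.2832, 0.2722, 0.2254).
So the stationary probability of D is 0.2722.

0.2722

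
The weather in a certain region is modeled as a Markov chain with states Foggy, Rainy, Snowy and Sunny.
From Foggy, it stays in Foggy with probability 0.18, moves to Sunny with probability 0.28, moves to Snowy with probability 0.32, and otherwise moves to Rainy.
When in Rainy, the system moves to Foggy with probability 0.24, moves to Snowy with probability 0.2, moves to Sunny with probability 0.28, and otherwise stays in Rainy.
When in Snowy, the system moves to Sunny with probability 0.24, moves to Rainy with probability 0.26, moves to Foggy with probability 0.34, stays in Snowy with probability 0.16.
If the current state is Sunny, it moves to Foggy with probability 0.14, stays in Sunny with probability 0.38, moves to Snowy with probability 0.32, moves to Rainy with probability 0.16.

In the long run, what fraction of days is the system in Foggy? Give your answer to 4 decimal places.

Let the stationary distribution be π with π = πP and π_1 + π_2 + π_3 + π_4 = 1.
π_1 = 0.18·π_1 + 0.24·π_2 + 0.34·π_3 + 0.14·π_4
π_2 = 0.22·π_1 + 0.28·π_2 + 0.26·π_3 + 0.16·π_4
π_3 = 0.32·π_1 + 0.2·π_2 + 0.16·π_3 + 0.32·π_4
Solving with the normalization constraint gives π = (0.2219, 0.2256, 0.2525, 0.2999).
So the stationary probability of Foggy is 0.2219.

0.2219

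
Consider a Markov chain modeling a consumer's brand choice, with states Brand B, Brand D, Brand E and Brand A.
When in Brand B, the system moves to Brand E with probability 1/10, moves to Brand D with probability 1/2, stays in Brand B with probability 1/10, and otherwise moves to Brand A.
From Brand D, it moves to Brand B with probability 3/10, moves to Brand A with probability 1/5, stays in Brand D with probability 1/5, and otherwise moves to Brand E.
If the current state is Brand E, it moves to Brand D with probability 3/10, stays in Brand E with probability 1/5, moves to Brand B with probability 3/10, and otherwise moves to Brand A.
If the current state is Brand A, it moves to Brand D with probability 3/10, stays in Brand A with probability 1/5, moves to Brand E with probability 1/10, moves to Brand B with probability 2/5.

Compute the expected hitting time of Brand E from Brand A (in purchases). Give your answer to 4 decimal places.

Let t(s) be the expected number of purchases to first reach Brand E from state s, with t(Brand E) = 0. Conditioning on the first purchase:
t(Brand B) = 1 + 0.1·t(Brand B) + 0.5·t(Brand D) + 0.3·t(Brand A)
t(Brand D) = 1 + 0.3·t(Brand B) + 0.2·t(Brand D) + 0.2·t(Brand A)
t(Brand A) = 1 + 0.4·t(Brand B) + 0.3·t(Brand D) + 0.2·t(Brand A)
Solving: t(Brand B) = 5.8996, t(Brand D) = 4.9791, t(Brand A) = 6.0669.
Expected purchases from Brand A to Brand E: 6.0669.

6.0669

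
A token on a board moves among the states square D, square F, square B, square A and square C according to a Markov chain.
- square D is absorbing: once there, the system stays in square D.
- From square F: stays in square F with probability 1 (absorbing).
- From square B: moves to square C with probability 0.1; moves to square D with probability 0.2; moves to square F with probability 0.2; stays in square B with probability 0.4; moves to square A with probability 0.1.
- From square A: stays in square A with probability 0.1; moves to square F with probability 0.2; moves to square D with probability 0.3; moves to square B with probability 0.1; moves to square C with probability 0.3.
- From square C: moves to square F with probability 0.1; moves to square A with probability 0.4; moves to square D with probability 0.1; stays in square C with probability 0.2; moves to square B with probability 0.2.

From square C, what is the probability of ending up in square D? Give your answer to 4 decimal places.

0.5401

Let h(s) be the probability of absorption at square D starting from transient state s. Then h(square D) = 1 and h(square F) = 0. By first-step analysis:
h(square B) = 0.2·1 + 0.2·0 + 0.4·h(square B) + 0.1·h(square A) + 0.1·h(square C)
h(square A) = 0.3·1 + 0.2·0 + 0.1·h(square B) + 0.1·h(square A) + 0.3·h(square C)
h(square C) = 0.1·1 + 0.1·0 + 0.2·h(square B) + 0.4·h(square A) + 0.2·h(square C)
Solving: h(square B) = 0.5185, h(square A) = 0.5710, h(square C) = 0.5401.
Starting from square C, the probability is 0.5401.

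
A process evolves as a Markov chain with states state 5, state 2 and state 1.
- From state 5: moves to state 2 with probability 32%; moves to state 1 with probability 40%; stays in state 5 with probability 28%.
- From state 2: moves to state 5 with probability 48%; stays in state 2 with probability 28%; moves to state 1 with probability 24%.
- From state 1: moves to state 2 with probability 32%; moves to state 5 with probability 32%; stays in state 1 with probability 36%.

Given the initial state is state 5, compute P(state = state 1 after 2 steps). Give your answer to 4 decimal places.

Sum over the intermediate state after 1 step:
P = P(state 5→state 5)·P(state 5→state 1) + P(state 5→state 2)·P(state 2→state 1) + P(state 5→state 1)·P(state 1→state 1)
  = 0.28×0.4 + 0.32×0.24 + 0.4×0.36
  = 0.1120 + 0.0768 + 0.1440 = 0.3328

0.3328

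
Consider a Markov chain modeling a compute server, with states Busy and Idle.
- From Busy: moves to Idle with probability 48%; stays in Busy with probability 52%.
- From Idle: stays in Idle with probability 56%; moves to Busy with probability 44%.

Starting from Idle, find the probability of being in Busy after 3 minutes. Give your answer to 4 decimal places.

Propagate the distribution vector 3 minutes from Idle.
After 0 minutes: (0.0000, 1.0000)
After 1 minute: (0.4400, 0.5600)
After 2 minutes: (0.4752, 0.5248)
After 3 minutes: (0.4780, 0.5220)
P(in Busy after 3 minutes) = 0.4780

0.4780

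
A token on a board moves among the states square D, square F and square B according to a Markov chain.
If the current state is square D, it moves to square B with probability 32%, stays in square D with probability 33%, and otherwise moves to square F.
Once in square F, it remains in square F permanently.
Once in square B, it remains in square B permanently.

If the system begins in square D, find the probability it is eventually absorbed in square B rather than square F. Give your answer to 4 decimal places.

Let h(s) be the probability of absorption at square B starting from transient state s. Then h(square B) = 1 and h(square F) = 0. By first-step analysis:
h(square D) = 0.33·h(square D) + 0.35·0 + 0.32·1
Solving: h(square D) = 0.4776.
Starting from square D, the probability is 0.4776.

0.4776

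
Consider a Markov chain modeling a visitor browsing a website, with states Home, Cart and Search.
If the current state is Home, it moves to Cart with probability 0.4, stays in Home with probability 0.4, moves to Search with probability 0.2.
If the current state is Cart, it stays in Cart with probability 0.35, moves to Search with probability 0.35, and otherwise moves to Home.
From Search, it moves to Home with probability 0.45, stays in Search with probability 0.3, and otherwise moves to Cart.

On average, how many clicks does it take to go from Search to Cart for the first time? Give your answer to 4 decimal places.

Let t(s) be the expected number of clicks to first reach Cart from state s, with t(Cart) = 0. Conditioning on the first click:
t(Home) = 1 + 0.4·t(Home) + 0.2·t(Search)
t(Search) = 1 + 0.45·t(Home) + 0.3·t(Search)
Solving: t(Home) = 2.7273, t(Search) = 3.1818.
Expected clicks from Search to Cart: 3.1818.

3.1818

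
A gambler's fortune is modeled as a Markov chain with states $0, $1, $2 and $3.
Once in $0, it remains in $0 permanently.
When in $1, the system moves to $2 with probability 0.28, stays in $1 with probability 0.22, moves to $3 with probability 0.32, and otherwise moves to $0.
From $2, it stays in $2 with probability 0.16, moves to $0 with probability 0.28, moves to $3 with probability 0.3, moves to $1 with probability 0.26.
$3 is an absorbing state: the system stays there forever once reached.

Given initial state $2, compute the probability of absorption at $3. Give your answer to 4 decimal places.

Let h(s) be the probability of absorption at $3 starting from transient state s. Then h($3) = 1 and h($0) = 0. By first-step analysis:
h($1) = 0.18·0 + 0.22·h($1) + 0.28·h($2) + 0.32·1
h($2) = 0.28·0 + 0.26·h($1) + 0.16·h($2) + 0.3·1
Solving: h($1) = 0.6058, h($2) = 0.5446.
Starting from $2, the probability is 0.5446.

0.5446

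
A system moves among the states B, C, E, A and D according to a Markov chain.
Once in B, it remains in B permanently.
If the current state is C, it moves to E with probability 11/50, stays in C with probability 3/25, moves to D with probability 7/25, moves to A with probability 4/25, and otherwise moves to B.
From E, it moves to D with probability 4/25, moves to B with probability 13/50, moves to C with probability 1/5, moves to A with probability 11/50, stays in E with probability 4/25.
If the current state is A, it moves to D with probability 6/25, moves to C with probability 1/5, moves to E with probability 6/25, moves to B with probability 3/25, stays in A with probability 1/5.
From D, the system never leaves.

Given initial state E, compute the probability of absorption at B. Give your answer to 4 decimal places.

0.5300

Let h(s) be the probability of absorption at B starting from transient state s. Then h(B) = 1 and h(D) = 0. By first-step analysis:
h(C) = 0.22·1 + 0.12·h(C) + 0.22·h(E) + 0.16·h(A) + 0.28·0
h(E) = 0.26·1 + 0.2·h(C) + 0.16·h(E) + 0.22·h(A) + 0.16·0
h(A) = 0.12·1 + 0.2·h(C) + 0.24·h(E) + 0.2·h(A) + 0.24·0
Solving: h(C) = 0.4596, h(E) = 0.5300, h(A) = 0.4239.
Starting from E, the probability is 0.5300.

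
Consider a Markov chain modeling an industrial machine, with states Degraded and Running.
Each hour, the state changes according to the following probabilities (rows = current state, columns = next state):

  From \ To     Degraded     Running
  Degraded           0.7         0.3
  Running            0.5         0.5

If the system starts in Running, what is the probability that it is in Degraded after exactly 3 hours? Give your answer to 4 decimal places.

0.6200

Propagate the distribution vector 3 hours from Running.
After 0 hours: (0.0000, 1.0000)
After 1 hour: (0.5000, 0.5000)
After 2 hours: (0.6000, 0.4000)
After 3 hours: (0.6200, 0.3800)
P(in Degraded after 3 hours) = 0.6200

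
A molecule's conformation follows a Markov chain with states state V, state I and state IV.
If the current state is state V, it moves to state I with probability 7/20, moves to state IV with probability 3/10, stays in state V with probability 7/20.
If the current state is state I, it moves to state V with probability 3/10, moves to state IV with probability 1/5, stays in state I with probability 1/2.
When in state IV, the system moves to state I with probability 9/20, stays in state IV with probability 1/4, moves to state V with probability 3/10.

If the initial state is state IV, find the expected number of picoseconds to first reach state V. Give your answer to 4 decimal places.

Let t(s) be the expected number of picoseconds to first reach state V from state s, with t(state V) = 0. Conditioning on the first picosecond:
t(state I) = 1 + 0.5·t(state I) + 0.2·t(state IV)
t(state IV) = 1 + 0.45·t(state I) + 0.25·t(state IV)
Solving: t(state I) = 3.3333, t(state IV) = 3.3333.
Expected picoseconds from state IV to state V: 3.3333.

3.3333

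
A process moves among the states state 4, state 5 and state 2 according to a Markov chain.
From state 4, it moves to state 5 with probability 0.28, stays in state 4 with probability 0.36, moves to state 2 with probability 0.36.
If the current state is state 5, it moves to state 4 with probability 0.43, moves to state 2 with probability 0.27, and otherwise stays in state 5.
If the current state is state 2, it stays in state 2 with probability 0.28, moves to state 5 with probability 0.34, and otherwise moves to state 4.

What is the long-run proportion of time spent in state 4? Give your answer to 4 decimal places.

0.3875

Let the stationary distribution be π with π = πP and π_1 + π_2 + π_3 = 1.
π_1 = 0.36·π_1 + 0.43·π_2 + 0.38·π_3
π_2 = 0.28·π_1 + 0.3·π_2 + 0.34·π_3
Solving with the normalization constraint gives π = (0.3875, 0.3046, 0.3080).
So the stationary probability of state 4 is 0.3875.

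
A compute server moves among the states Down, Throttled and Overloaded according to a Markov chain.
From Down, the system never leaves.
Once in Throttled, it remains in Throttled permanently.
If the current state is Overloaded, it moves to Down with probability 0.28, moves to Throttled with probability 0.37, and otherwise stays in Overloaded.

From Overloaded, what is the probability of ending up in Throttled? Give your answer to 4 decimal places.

Let h(s) be the probability of absorption at Throttled starting from transient state s. Then h(Throttled) = 1 and h(Down) = 0. By first-step analysis:
h(Overloaded) = 0.28·0 + 0.37·1 + 0.35·h(Overloaded)
Solving: h(Overloaded) = 0.5692.
Starting from Overloaded, the probability is 0.5692.

0.5692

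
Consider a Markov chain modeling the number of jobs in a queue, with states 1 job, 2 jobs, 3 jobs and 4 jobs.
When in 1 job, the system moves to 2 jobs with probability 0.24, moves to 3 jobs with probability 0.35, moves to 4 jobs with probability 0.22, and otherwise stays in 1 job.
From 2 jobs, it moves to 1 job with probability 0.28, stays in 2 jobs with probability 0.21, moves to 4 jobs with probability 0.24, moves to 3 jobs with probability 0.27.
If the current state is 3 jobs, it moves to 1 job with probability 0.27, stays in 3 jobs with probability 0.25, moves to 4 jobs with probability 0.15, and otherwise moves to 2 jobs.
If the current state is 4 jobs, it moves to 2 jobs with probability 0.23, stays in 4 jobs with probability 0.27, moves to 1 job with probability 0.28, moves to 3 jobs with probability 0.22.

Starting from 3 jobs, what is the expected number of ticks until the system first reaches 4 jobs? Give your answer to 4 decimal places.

Let t(s) be the expected number of ticks to first reach 4 jobs from state s, with t(4 jobs) = 0. Conditioning on the first tick:
t(1 job) = 1 + 0.19·t(1 job) + 0.24·t(2 jobs) + 0.35·t(3 jobs)
t(2 jobs) = 1 + 0.28·t(1 job) + 0.21·t(2 jobs) + 0.27·t(3 jobs)
t(3 jobs) = 1 + 0.27·t(1 job) + 0.33·t(2 jobs) + 0.25·t(3 jobs)
Solving: t(1 job) = 4.8964, t(2 jobs) = 4.7779, t(3 jobs) = 5.1983.
Expected ticks from 3 jobs to 4 jobs: 5.1983.

5.1983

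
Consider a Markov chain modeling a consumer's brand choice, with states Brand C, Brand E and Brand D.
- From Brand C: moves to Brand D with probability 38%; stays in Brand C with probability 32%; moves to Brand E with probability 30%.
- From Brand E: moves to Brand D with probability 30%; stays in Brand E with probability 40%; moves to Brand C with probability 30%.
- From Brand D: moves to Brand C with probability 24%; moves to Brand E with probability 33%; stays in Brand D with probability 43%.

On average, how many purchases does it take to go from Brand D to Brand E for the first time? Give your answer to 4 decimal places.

Let t(s) be the expected number of purchases to first reach Brand E from state s, with t(Brand E) = 0. Conditioning on the first purchase:
t(Brand C) = 1 + 0.32·t(Brand C) + 0.38·t(Brand D)
t(Brand D) = 1 + 0.24·t(Brand C) + 0.43·t(Brand D)
Solving: t(Brand C) = 3.2051, t(Brand D) = 3.1039.
Expected purchases from Brand D to Brand E: 3.1039.

3.1039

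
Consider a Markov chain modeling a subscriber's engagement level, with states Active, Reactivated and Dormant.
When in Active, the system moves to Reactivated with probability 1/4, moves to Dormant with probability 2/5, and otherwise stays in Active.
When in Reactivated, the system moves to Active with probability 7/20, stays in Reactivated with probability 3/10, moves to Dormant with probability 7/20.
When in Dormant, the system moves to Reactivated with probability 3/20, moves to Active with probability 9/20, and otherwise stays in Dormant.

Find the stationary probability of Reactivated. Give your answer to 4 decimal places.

Let the stationary distribution be π with π = πP and π_1 + π_2 + π_3 = 1.
π_1 = 0.35·π_1 + 0.35·π_2 + 0.45·π_3
π_2 = 0.25·π_1 + 0.3·π_2 + 0.15·π_3
Solving with the normalization constraint gives π = (0.3889, 0.2222, 0.3889).
So the stationary probability of Reactivated is 0.2222.

0.2222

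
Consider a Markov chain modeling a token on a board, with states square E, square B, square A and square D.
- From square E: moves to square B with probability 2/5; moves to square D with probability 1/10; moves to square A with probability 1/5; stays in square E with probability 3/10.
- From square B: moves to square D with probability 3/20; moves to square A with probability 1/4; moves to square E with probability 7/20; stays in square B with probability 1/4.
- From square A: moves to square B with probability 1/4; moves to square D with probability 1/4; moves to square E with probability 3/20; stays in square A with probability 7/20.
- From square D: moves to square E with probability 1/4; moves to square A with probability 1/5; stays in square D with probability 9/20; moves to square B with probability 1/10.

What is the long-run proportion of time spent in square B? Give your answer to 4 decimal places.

Let the stationary distribution be π with π = πP and π_1 + π_2 + π_3 + π_4 = 1.
π_1 = 0.3·π_1 + 0.35·π_2 + 0.15·π_3 + 0.25·π_4
π_2 = 0.4·π_1 + 0.25·π_2 + 0.25·π_3 + 0.1·π_4
π_3 = 0.2·π_1 + 0.25·π_2 + 0.35·π_3 + 0.2·π_4
Solving with the normalization constraint gives π = (0.2636, 0.2549, 0.2503, 0.2312).
So the stationary probability of square B is 0.2549.

0.2549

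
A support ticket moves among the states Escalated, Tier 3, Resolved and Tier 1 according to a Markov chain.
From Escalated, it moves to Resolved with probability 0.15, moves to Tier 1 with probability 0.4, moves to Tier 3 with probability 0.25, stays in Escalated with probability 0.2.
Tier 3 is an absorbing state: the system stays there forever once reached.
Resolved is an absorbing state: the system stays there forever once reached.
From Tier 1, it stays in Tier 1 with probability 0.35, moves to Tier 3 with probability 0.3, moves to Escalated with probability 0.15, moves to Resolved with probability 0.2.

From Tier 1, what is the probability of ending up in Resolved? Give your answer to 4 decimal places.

Let h(s) be the probability of absorption at Resolved starting from transient state s. Then h(Resolved) = 1 and h(Tier 3) = 0. By first-step analysis:
h(Escalated) = 0.2·h(Escalated) + 0.25·0 + 0.15·1 + 0.4·h(Tier 1)
h(Tier 1) = 0.15·h(Escalated) + 0.3·0 + 0.2·1 + 0.35·h(Tier 1)
Solving: h(Escalated) = 0.3859, h(Tier 1) = 0.3967.
Starting from Tier 1, the probability is 0.3967.

0.3967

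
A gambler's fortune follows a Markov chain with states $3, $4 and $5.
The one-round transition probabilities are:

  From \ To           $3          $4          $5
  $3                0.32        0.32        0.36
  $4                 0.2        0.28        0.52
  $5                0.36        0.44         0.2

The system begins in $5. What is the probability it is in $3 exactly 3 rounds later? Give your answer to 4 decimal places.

0.2968

Propagate the distribution vector 3 rounds from $5.
After 0 rounds: (0.0000, 0.0000, 1.0000)
After 1 round: (0.3600, 0.4400, 0.2000)
After 2 rounds: (0.2752, 0.3264, 0.3984)
After 3 rounds: (0.2968, 0.3548, 0.3485)
P(in $3 after 3 rounds) = 0.2968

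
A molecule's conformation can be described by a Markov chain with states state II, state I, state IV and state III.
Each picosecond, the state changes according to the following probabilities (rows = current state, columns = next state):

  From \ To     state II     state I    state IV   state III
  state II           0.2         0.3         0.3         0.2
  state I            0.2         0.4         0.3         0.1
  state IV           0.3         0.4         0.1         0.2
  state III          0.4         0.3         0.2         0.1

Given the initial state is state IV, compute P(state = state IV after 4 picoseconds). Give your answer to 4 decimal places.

0.2381

Propagate the distribution vector 4 picoseconds from state IV.
After 0 picoseconds: (0.0000, 0.0000, 1.0000, 0.0000)
After 1 picosecond: (0.3000, 0.4000, 0.1000, 0.2000)
After 2 picoseconds: (0.2500, 0.3500, 0.2600, 0.1400)
After 3 picoseconds: (0.2540, 0.3610, 0.2340, 0.1510)
After 4 picoseconds: (0.2536, 0.3595, 0.2381, 0.1488)
P(in state IV after 4 picoseconds) = 0.2381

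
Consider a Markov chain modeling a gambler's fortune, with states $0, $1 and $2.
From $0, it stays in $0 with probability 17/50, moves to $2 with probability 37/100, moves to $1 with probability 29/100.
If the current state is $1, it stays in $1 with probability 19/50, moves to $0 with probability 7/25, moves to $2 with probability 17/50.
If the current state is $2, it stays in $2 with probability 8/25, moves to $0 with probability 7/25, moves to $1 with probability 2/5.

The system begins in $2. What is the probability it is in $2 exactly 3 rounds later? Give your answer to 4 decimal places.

0.3421

Propagate the distribution vector 3 rounds from $2.
After 0 rounds: (0.0000, 0.0000, 1.0000)
After 1 round: (0.2800, 0.4000, 0.3200)
After 2 rounds: (0.2968, 0.3612, 0.3420)
After 3 rounds: (0.2978, 0.3601, 0.3421)
P(in $2 after 3 rounds) = 0.3421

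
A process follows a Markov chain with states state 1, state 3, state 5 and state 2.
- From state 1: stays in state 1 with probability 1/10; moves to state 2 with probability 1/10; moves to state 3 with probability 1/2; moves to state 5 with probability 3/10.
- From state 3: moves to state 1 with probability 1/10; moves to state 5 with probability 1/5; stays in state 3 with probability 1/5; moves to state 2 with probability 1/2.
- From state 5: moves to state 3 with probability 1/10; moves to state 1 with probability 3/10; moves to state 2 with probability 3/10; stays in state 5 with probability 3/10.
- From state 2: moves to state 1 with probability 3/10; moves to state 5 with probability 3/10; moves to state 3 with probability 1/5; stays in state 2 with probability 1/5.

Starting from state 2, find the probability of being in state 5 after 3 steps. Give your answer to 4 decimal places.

0.2740

Propagate the distribution vector 3 steps from state 2.
After 0 steps: (0.0000, 0.0000, 0.0000, 1.0000)
After 1 step: (0.3000, 0.2000, 0.3000, 0.2000)
After 2 steps: (0.2000, 0.2600, 0.2800, 0.2600)
After 3 steps: (0.2080, 0.2320, 0.2740, 0.2860)
P(in state 5 after 3 steps) = 0.2740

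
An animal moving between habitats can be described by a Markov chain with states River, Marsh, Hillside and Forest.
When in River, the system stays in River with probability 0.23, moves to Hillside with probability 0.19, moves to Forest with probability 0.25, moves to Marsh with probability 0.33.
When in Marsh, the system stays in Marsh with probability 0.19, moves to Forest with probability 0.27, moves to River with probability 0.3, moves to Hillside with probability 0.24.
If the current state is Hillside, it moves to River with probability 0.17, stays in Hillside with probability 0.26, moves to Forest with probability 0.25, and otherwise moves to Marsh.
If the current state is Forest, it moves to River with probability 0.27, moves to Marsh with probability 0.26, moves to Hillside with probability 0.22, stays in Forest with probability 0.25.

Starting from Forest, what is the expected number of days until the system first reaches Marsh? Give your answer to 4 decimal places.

3.4485

Let t(s) be the expected number of days to first reach Marsh from state s, with t(Marsh) = 0. Conditioning on the first day:
t(River) = 1 + 0.23·t(River) + 0.19·t(Hillside) + 0.25·t(Forest)
t(Hillside) = 1 + 0.17·t(River) + 0.26·t(Hillside) + 0.25·t(Forest)
t(Forest) = 1 + 0.27·t(River) + 0.22·t(Hillside) + 0.25·t(Forest)
Solving: t(River) = 3.2219, t(Hillside) = 3.2565, t(Forest) = 3.4485.
Expected days from Forest to Marsh: 3.4485.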